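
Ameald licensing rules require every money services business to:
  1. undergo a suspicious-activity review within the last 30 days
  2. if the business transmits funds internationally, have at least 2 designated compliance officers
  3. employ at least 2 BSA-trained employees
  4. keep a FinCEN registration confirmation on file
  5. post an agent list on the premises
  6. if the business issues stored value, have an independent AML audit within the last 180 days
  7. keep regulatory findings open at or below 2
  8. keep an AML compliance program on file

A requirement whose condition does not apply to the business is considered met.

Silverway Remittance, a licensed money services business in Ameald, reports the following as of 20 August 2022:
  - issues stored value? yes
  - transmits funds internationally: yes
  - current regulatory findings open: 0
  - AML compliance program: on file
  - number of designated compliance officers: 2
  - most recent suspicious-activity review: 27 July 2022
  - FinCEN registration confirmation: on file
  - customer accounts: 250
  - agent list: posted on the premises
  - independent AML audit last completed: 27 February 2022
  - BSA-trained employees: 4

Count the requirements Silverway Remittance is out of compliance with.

1. suspicious-activity review 24 days ago vs limit 30 → met
2. condition 'transmits funds internationally' holds; designated compliance officers 2 ≥ 2 → met
3. BSA-trained employees 4 ≥ 2 → met
4. FinCEN registration confirmation present → met
5. agent list present → met
6. condition 'issues stored value' holds; independent AML audit 174 days ago vs limit 180 → met
7. regulatory findings open 0 ≤ 2 → met
8. AML compliance program present → met
Not met: 0 of 8

0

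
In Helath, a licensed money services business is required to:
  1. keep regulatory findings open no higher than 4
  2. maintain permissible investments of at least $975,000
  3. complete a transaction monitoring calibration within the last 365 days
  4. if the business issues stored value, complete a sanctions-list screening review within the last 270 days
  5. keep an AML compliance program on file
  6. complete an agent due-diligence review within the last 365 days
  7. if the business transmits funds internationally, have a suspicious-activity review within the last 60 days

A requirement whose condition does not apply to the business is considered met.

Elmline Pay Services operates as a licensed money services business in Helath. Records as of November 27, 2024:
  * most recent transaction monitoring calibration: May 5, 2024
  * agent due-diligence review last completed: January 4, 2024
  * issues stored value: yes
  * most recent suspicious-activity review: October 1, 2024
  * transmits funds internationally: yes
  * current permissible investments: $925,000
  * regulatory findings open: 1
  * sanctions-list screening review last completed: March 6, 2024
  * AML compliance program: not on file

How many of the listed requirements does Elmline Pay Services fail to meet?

1. regulatory findings open 1 ≤ 4 → met
2. permissible investments $925,000 < $975,000 → not met
3. transaction monitoring calibration 206 days ago vs limit 365 → met
4. condition 'issues stored value' holds; sanctions-list screening review 266 days ago vs limit 270 → met
5. AML compliance program absent → not met
6. agent due-diligence review 328 days ago vs limit 365 → met
7. condition 'transmits funds internationally' holds; suspicious-activity review 57 days ago vs limit 60 → met
Not met: 2 of 7

2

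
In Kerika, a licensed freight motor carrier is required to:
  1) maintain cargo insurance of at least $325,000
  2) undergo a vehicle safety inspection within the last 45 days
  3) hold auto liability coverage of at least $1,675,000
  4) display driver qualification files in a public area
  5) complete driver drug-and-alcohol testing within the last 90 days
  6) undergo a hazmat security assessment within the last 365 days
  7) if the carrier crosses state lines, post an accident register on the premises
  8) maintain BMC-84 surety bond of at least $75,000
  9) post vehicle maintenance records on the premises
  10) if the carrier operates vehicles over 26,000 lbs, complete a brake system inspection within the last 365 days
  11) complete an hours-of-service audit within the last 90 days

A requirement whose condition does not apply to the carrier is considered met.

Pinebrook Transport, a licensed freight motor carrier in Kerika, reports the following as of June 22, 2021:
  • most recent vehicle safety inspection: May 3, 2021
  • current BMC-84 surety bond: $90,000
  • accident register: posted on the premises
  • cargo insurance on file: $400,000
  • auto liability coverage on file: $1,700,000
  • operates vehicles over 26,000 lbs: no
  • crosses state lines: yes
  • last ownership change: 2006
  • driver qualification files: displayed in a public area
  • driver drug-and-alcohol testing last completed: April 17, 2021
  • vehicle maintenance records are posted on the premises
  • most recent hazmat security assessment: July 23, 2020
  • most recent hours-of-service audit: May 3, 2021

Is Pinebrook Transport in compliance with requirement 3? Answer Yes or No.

3. auto liability coverage $1,700,000 ≥ $1,675,000 → met

Yes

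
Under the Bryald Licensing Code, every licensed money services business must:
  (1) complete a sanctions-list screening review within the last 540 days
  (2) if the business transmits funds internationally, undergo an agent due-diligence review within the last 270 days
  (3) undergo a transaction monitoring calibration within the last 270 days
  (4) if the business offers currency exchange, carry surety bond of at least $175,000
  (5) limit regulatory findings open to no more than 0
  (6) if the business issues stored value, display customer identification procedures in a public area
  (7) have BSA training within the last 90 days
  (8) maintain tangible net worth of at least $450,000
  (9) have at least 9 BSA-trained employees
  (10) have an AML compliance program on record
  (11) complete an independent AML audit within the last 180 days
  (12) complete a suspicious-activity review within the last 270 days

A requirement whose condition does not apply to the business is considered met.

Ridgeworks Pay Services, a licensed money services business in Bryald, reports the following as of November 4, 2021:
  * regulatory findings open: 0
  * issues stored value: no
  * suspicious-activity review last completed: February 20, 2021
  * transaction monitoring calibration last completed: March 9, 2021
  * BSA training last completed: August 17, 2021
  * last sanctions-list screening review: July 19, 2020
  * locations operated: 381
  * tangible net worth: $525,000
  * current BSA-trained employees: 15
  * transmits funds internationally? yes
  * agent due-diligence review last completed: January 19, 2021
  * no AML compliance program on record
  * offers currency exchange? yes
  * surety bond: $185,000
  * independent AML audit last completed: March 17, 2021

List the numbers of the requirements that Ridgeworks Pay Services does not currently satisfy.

1. sanctions-list screening review 473 days ago vs limit 540 → met
2. condition 'transmits funds internationally' holds; agent due-diligence review 289 days ago vs limit 270 → not met
3. transaction monitoring calibration 240 days ago vs limit 270 → met
4. condition 'offers currency exchange' holds; surety bond $185,000 ≥ $175,000 → met
5. regulatory findings open 0 ≤ 0 → met
6. condition 'issues stored value' does not hold → requirement n/a → met
7. BSA training 79 days ago vs limit 90 → met
8. tangible net worth $525,000 ≥ $450,000 → met
9. BSA-trained employees 15 ≥ 9 → met
10. AML compliance program absent → not met
11. independent AML audit 232 days ago vs limit 180 → not met
12. suspicious-activity review 257 days ago vs limit 270 → met
Not met: 2, 10, 11

2, 10, 11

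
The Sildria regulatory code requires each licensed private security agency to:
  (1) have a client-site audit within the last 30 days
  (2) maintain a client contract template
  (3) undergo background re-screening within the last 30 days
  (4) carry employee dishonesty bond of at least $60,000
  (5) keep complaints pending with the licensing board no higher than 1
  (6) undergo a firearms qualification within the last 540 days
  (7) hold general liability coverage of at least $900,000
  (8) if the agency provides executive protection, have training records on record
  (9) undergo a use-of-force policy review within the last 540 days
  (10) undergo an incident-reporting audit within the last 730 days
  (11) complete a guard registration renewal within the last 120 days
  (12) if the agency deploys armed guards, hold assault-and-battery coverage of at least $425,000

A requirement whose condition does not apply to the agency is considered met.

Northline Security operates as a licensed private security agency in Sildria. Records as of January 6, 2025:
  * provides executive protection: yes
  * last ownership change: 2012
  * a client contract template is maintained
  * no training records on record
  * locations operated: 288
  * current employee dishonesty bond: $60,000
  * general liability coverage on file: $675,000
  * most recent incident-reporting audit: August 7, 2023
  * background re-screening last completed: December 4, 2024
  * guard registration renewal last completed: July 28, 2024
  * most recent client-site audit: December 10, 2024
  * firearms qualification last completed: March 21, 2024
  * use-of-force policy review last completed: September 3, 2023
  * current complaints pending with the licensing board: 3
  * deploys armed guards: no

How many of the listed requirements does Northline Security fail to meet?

5

1. client-site audit 27 days ago vs limit 30 → met
2. client contract template present → met
3. background re-screening 33 days ago vs limit 30 → not met
4. employee dishonesty bond $60,000 ≥ $60,000 → met
5. complaints pending with the licensing board 3 > 1 → not met
6. firearms qualification 291 days ago vs limit 540 → met
7. general liability coverage $675,000 < $900,000 → not met
8. condition 'provides executive protection' holds; training records absent → not met
9. use-of-force policy review 491 days ago vs limit 540 → met
10. incident-reporting audit 518 days ago vs limit 730 → met
11. guard registration renewal 162 days ago vs limit 120 → not met
12. condition 'deploys armed guards' does not hold → requirement n/a → met
Not met: 5 of 12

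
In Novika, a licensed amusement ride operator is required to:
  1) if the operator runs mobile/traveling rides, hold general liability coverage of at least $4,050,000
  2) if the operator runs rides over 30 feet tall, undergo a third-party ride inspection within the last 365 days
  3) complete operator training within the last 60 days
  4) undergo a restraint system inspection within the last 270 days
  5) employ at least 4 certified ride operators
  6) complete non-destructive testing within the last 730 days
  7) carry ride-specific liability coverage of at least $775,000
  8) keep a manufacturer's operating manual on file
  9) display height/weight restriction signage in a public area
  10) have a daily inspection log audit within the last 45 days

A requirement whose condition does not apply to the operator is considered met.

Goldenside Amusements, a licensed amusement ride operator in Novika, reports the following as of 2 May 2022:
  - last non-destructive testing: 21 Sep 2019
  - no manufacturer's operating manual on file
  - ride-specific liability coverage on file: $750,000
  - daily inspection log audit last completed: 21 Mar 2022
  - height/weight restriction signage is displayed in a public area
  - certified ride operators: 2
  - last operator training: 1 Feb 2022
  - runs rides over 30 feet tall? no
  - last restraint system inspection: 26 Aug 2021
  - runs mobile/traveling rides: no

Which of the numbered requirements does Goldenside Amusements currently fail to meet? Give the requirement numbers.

3, 5, 6, 7, 8

1. condition 'runs mobile/traveling rides' does not hold → requirement n/a → met
2. condition 'runs rides over 30 feet tall' does not hold → requirement n/a → met
3. operator training 90 days ago vs limit 60 → not met
4. restraint system inspection 249 days ago vs limit 270 → met
5. certified ride operators 2 < 4 → not met
6. non-destructive testing 954 days ago vs limit 730 → not met
7. ride-specific liability coverage $750,000 < $775,000 → not met
8. manufacturer's operating manual absent → not met
9. height/weight restriction signage present → met
10. daily inspection log audit 42 days ago vs limit 45 → met
Not met: 3, 5, 6, 7, 8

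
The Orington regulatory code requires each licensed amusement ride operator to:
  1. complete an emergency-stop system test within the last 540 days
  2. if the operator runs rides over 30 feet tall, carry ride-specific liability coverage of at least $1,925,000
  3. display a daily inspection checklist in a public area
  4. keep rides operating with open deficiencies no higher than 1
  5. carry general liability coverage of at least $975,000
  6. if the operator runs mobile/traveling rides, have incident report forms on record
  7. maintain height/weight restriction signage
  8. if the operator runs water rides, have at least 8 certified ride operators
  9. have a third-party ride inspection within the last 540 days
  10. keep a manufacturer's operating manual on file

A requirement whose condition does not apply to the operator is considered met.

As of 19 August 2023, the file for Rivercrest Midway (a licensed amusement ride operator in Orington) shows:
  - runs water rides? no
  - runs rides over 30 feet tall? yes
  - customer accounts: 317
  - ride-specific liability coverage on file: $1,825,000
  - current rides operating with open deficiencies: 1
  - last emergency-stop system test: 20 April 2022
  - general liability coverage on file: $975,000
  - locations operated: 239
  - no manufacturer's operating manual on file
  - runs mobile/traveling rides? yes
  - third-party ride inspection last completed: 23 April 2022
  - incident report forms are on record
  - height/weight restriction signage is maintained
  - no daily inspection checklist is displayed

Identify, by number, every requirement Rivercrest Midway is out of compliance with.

1. emergency-stop system test 486 days ago vs limit 540 → met
2. condition 'runs rides over 30 feet tall' holds; ride-specific liability coverage $1,825,000 < $1,925,000 → not met
3. daily inspection checklist absent → not met
4. rides operating with open deficiencies 1 ≤ 1 → met
5. general liability coverage $975,000 ≥ $975,000 → met
6. condition 'runs mobile/traveling rides' holds; incident report forms present → met
7. height/weight restriction signage present → met
8. condition 'runs water rides' does not hold → requirement n/a → met
9. third-party ride inspection 483 days ago vs limit 540 → met
10. manufacturer's operating manual absent → not met
Not met: 2, 3, 10

2, 3, 10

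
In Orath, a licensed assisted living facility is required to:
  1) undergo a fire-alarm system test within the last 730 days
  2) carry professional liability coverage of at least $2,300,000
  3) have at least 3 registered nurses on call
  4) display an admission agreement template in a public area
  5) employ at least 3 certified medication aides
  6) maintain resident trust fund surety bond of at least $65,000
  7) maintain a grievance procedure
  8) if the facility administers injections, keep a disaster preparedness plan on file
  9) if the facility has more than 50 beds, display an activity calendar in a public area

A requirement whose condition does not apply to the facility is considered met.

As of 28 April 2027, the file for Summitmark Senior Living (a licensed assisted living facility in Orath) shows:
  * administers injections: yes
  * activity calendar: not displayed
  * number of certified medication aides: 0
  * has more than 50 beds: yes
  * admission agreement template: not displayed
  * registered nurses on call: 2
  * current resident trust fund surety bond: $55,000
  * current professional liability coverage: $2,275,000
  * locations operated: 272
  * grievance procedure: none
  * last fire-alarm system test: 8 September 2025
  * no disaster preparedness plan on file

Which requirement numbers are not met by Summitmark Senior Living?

2, 3, 4, 5, 6, 7, 8, 9

1. fire-alarm system test 597 days ago vs limit 730 → met
2. professional liability coverage $2,275,000 < $2,300,000 → not met
3. registered nurses on call 2 < 3 → not met
4. admission agreement template absent → not met
5. certified medication aides 0 < 3 → not met
6. resident trust fund surety bond $55,000 < $65,000 → not met
7. grievance procedure absent → not met
8. condition 'administers injections' holds; disaster preparedness plan absent → not met
9. condition 'has more than 50 beds' holds; activity calendar absent → not met
Not met: 2, 3, 4, 5, 6, 7, 8, 9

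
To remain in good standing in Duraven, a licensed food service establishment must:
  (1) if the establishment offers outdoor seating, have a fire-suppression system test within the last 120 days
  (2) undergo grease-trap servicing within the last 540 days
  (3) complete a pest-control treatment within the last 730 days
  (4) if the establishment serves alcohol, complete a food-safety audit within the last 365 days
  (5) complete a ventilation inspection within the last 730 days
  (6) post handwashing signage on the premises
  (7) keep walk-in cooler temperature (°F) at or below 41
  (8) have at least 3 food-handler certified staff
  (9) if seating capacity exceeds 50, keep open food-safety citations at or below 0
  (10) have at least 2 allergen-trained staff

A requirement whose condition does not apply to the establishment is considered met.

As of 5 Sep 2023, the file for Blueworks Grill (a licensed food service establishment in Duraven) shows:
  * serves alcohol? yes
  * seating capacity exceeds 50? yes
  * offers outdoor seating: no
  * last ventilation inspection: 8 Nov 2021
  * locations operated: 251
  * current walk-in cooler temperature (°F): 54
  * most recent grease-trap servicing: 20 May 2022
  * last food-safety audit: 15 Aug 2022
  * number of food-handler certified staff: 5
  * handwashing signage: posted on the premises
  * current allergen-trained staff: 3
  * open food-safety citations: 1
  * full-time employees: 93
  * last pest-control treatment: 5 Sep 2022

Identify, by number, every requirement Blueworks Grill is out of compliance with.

4, 7, 9

1. condition 'offers outdoor seating' does not hold → requirement n/a → met
2. grease-trap servicing 473 days ago vs limit 540 → met
3. pest-control treatment 365 days ago vs limit 730 → met
4. condition 'serves alcohol' holds; food-safety audit 386 days ago vs limit 365 → not met
5. ventilation inspection 666 days ago vs limit 730 → met
6. handwashing signage present → met
7. walk-in cooler temperature (°F) 54 > 41 → not met
8. food-handler certified staff 5 ≥ 3 → met
9. condition 'seating capacity exceeds 50' holds; open food-safety citations 1 > 0 → not met
10. allergen-trained staff 3 ≥ 2 → met
Not met: 4, 7, 9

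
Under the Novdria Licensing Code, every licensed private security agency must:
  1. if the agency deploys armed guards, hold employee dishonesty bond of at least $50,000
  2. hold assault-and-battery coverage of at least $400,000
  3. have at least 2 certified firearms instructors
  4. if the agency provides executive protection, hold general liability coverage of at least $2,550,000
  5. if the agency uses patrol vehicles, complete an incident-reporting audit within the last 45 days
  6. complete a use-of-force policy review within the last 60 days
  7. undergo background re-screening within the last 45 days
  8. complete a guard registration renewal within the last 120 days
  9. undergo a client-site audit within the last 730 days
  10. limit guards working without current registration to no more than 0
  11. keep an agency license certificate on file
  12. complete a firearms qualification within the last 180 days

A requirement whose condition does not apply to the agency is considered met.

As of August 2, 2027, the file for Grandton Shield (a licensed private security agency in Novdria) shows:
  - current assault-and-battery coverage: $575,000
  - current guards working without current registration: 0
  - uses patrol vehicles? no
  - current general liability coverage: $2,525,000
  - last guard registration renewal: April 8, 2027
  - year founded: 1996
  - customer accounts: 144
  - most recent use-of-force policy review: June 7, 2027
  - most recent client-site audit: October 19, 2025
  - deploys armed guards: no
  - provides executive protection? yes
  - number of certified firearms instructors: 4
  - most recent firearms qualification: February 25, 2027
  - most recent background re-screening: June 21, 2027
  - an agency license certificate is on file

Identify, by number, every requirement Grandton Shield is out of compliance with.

4

1. condition 'deploys armed guards' does not hold → requirement n/a → met
2. assault-and-battery coverage $575,000 ≥ $400,000 → met
3. certified firearms instructors 4 ≥ 2 → met
4. condition 'provides executive protection' holds; general liability coverage $2,525,000 < $2,550,000 → not met
5. condition 'uses patrol vehicles' does not hold → requirement n/a → met
6. use-of-force policy review 56 days ago vs limit 60 → met
7. background re-screening 42 days ago vs limit 45 → met
8. guard registration renewal 116 days ago vs limit 120 → met
9. client-site audit 652 days ago vs limit 730 → met
10. guards working without current registration 0 ≤ 0 → met
11. agency license certificate present → met
12. firearms qualification 158 days ago vs limit 180 → met
Not met: 4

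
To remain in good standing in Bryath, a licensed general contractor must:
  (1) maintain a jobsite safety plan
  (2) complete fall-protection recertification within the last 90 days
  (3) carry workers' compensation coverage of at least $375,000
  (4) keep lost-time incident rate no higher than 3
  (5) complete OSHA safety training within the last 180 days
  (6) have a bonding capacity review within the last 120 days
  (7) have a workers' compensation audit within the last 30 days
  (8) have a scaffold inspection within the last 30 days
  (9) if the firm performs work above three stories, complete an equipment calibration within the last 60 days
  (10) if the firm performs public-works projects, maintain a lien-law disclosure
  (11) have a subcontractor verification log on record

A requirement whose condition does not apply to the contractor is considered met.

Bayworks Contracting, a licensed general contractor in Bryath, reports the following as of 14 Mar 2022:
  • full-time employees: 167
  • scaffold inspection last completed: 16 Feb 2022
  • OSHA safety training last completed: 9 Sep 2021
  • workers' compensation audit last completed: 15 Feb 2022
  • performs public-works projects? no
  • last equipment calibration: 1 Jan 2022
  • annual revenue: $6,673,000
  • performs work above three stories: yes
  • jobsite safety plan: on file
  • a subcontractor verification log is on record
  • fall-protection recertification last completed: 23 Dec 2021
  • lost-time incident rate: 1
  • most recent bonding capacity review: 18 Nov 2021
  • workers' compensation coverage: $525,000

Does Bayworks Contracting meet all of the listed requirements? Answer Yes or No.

No

1. jobsite safety plan present → met
2. fall-protection recertification 81 days ago vs limit 90 → met
3. workers' compensation coverage $525,000 ≥ $375,000 → met
4. lost-time incident rate 1 ≤ 3 → met
5. OSHA safety training 186 days ago vs limit 180 → not met
6. bonding capacity review 116 days ago vs limit 120 → met
7. workers' compensation audit 27 days ago vs limit 30 → met
8. scaffold inspection 26 days ago vs limit 30 → met
9. condition 'performs work above three stories' holds; equipment calibration 72 days ago vs limit 60 → not met
10. condition 'performs public-works projects' does not hold → requirement n/a → met
11. subcontractor verification log present → met
Not met: 5, 9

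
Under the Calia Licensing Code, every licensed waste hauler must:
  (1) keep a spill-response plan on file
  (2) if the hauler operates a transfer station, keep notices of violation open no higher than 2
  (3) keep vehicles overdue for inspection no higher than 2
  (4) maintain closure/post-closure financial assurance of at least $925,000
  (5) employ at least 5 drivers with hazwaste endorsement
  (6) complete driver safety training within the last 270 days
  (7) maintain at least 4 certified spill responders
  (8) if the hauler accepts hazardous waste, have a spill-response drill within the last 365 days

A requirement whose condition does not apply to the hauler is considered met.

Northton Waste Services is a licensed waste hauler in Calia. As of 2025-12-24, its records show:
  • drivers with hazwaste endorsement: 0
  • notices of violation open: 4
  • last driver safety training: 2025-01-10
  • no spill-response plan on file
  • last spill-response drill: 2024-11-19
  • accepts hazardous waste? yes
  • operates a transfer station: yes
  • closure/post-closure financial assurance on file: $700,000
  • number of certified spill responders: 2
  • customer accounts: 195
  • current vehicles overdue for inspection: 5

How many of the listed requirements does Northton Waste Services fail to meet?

8

1. spill-response plan absent → not met
2. condition 'operates a transfer station' holds; notices of violation open 4 > 2 → not met
3. vehicles overdue for inspection 5 > 2 → not met
4. closure/post-closure financial assurance $700,000 < $925,000 → not met
5. drivers with hazwaste endorsement 0 < 5 → not met
6. driver safety training 348 days ago vs limit 270 → not met
7. certified spill responders 2 < 4 → not met
8. condition 'accepts hazardous waste' holds; spill-response drill 400 days ago vs limit 365 → not met
Not met: 8 of 8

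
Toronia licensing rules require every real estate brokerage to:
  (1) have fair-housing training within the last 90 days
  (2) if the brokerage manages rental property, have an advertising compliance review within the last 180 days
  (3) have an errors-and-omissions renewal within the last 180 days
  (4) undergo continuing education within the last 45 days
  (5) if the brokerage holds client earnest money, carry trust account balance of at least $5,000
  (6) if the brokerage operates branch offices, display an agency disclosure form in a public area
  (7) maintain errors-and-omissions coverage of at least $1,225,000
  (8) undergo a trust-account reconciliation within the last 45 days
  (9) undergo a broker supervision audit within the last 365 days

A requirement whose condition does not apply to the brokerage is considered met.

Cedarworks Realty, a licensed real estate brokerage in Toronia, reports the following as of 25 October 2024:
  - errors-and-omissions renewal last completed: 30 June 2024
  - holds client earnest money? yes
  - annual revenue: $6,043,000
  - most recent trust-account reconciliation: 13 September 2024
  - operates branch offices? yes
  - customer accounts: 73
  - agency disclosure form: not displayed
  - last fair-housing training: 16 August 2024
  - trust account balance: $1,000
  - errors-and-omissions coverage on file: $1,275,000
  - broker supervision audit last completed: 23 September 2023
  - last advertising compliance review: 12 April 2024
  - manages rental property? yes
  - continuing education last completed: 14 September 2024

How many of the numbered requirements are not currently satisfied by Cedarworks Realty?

1. fair-housing training 70 days ago vs limit 90 → met
2. condition 'manages rental property' holds; advertising compliance review 196 days ago vs limit 180 → not met
3. errors-and-omissions renewal 117 days ago vs limit 180 → met
4. continuing education 41 days ago vs limit 45 → met
5. condition 'holds client earnest money' holds; trust account balance $1,000 < $5,000 → not met
6. condition 'operates branch offices' holds; agency disclosure form absent → not met
7. errors-and-omissions coverage $1,275,000 ≥ $1,225,000 → met
8. trust-account reconciliation 42 days ago vs limit 45 → met
9. broker supervision audit 398 days ago vs limit 365 → not met
Not met: 4 of 9

4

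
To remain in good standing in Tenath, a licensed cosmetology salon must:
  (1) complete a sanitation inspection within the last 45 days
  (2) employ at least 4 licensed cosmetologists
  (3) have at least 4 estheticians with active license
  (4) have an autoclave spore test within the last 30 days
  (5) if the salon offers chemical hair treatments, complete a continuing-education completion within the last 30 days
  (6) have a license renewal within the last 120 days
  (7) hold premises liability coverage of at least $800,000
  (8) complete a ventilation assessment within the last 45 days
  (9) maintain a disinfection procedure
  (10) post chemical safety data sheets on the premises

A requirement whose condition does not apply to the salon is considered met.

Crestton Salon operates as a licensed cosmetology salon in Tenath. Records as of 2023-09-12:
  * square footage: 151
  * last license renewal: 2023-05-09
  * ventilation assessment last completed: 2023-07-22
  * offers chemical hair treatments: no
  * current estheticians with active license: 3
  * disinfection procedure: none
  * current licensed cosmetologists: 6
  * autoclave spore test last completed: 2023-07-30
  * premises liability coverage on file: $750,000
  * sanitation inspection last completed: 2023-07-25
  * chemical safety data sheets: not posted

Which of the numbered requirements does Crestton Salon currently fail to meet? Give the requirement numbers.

1, 3, 4, 6, 7, 8, 9, 10

1. sanitation inspection 49 days ago vs limit 45 → not met
2. licensed cosmetologists 6 ≥ 4 → met
3. estheticians with active license 3 < 4 → not met
4. autoclave spore test 44 days ago vs limit 30 → not met
5. condition 'offers chemical hair treatments' does not hold → requirement n/a → met
6. license renewal 126 days ago vs limit 120 → not met
7. premises liability coverage $750,000 < $800,000 → not met
8. ventilation assessment 52 days ago vs limit 45 → not met
9. disinfection procedure absent → not met
10. chemical safety data sheets absent → not met
Not met: 1, 3, 4, 6, 7, 8, 9, 10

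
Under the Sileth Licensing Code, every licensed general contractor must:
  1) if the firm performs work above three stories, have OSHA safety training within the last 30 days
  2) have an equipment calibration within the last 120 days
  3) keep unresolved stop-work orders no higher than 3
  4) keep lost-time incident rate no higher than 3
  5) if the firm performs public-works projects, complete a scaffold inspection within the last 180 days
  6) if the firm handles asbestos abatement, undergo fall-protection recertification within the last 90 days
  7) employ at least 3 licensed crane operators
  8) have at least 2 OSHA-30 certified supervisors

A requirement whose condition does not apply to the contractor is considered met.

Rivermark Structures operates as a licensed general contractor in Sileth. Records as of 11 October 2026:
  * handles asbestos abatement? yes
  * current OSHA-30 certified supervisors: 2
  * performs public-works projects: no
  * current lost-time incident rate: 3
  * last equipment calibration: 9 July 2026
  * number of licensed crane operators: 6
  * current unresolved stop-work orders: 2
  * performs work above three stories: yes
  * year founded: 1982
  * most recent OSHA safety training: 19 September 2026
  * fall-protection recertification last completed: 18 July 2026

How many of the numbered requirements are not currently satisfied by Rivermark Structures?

0

1. condition 'performs work above three stories' holds; OSHA safety training 22 days ago vs limit 30 → met
2. equipment calibration 94 days ago vs limit 120 → met
3. unresolved stop-work orders 2 ≤ 3 → met
4. lost-time incident rate 3 ≤ 3 → met
5. condition 'performs public-works projects' does not hold → requirement n/a → met
6. condition 'handles asbestos abatement' holds; fall-protection recertification 85 days ago vs limit 90 → met
7. licensed crane operators 6 ≥ 3 → met
8. OSHA-30 certified supervisors 2 ≥ 2 → met
Not met: 0 of 8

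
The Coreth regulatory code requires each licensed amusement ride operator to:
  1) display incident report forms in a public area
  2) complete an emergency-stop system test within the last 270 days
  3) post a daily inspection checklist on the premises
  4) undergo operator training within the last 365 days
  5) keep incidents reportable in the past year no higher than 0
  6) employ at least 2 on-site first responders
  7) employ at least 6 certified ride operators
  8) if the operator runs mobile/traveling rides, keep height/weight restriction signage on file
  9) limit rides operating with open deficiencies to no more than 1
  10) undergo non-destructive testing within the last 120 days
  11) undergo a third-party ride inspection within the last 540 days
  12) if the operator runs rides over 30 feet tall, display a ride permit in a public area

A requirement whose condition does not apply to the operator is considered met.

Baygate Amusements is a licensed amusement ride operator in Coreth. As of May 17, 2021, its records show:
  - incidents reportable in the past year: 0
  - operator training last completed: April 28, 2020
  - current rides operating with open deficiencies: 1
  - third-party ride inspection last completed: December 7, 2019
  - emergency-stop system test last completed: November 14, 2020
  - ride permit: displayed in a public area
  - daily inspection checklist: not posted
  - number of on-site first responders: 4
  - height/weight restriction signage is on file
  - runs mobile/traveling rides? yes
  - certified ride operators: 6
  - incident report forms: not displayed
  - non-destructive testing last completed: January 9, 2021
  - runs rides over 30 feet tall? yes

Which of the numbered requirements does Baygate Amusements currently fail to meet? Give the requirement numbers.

1, 3, 4, 10

1. incident report forms absent → not met
2. emergency-stop system test 184 days ago vs limit 270 → met
3. daily inspection checklist absent → not met
4. operator training 384 days ago vs limit 365 → not met
5. incidents reportable in the past year 0 ≤ 0 → met
6. on-site first responders 4 ≥ 2 → met
7. certified ride operators 6 ≥ 6 → met
8. condition 'runs mobile/traveling rides' holds; height/weight restriction signage present → met
9. rides operating with open deficiencies 1 ≤ 1 → met
10. non-destructive testing 128 days ago vs limit 120 → not met
11. third-party ride inspection 527 days ago vs limit 540 → met
12. condition 'runs rides over 30 feet tall' holds; ride permit present → met
Not met: 1, 3, 4, 10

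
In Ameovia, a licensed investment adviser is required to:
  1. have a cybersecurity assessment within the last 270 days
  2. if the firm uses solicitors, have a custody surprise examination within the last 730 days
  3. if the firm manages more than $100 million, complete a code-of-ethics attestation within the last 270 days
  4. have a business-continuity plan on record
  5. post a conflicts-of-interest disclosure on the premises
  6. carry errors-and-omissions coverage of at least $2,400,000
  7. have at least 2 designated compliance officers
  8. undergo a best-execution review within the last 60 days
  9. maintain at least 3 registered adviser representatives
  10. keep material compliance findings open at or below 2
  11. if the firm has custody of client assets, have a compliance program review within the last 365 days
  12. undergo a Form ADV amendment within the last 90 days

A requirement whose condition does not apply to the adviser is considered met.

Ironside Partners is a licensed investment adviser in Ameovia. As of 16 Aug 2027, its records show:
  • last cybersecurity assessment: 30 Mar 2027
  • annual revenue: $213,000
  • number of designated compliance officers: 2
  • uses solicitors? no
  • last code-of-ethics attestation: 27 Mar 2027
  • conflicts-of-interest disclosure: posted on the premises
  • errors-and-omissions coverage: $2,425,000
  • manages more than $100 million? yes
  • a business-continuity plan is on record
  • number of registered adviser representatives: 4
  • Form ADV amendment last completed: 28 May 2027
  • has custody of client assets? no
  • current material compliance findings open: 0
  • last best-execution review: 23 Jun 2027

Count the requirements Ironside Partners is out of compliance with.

1. cybersecurity assessment 139 days ago vs limit 270 → met
2. condition 'uses solicitors' does not hold → requirement n/a → met
3. condition 'manages more than $100 million' holds; code-of-ethics attestation 142 days ago vs limit 270 → met
4. business-continuity plan present → met
5. conflicts-of-interest disclosure present → met
6. errors-and-omissions coverage $2,425,000 ≥ $2,400,000 → met
7. designated compliance officers 2 ≥ 2 → met
8. best-execution review 54 days ago vs limit 60 → met
9. registered adviser representatives 4 ≥ 3 → met
10. material compliance findings open 0 ≤ 2 → met
11. condition 'has custody of client assets' does not hold → requirement n/a → met
12. Form ADV amendment 80 days ago vs limit 90 → met
Not met: 0 of 12

0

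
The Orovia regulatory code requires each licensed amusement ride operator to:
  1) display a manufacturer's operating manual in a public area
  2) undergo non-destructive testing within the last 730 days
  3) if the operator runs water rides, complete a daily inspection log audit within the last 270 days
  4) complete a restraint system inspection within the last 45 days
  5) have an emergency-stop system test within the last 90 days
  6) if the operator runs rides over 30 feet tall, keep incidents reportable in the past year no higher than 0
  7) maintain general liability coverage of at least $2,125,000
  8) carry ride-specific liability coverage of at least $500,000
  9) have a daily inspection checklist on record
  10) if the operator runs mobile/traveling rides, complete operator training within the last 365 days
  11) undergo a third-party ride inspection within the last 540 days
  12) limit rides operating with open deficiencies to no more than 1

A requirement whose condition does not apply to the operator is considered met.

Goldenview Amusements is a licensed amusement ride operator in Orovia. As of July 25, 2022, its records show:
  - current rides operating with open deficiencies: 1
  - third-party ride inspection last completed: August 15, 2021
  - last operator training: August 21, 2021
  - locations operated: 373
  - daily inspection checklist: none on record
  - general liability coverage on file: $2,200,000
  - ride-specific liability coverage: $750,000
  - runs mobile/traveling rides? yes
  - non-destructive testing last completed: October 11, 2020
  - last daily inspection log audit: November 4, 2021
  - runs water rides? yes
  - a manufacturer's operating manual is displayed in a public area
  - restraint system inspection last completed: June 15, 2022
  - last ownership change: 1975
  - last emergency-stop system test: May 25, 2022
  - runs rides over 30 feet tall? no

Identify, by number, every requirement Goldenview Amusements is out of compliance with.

1. manufacturer's operating manual present → met
2. non-destructive testing 652 days ago vs limit 730 → met
3. condition 'runs water rides' holds; daily inspection log audit 263 days ago vs limit 270 → met
4. restraint system inspection 40 days ago vs limit 45 → met
5. emergency-stop system test 61 days ago vs limit 90 → met
6. condition 'runs rides over 30 feet tall' does not hold → requirement n/a → met
7. general liability coverage $2,200,000 ≥ $2,125,000 → met
8. ride-specific liability coverage $750,000 ≥ $500,000 → met
9. daily inspection checklist absent → not met
10. condition 'runs mobile/traveling rides' holds; operator training 338 days ago vs limit 365 → met
11. third-party ride inspection 344 days ago vs limit 540 → met
12. rides operating with open deficiencies 1 ≤ 1 → met
Not met: 9

9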